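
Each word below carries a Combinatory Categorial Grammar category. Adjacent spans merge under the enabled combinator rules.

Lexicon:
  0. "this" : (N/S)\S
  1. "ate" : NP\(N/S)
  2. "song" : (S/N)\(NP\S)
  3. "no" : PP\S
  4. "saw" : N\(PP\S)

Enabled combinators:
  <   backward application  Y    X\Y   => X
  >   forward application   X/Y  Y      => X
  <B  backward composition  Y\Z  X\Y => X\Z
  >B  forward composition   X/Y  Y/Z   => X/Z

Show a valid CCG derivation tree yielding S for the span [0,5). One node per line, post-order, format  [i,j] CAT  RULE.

[0,5] S   >
  [0,3] S/N   <
    [0,2] NP\S   <B
      [0,1] "this" : (N/S)\S
      [1,2] "ate" : NP\(N/S)
    [2,3] "song" : (S/N)\(NP\S)
  [3,5] N   <
    [3,4] "no" : PP\S
    [4,5] "saw" : N\(PP\S)

[0,1] (N/S)\S  lex  "this"
[1,2] NP\(N/S)  lex  "ate"
[0,2] NP\S  <B  k=1
[2,3] (S/N)\(NP\S)  lex  "song"
[0,3] S/N  <  k=2
[3,4] PP\S  lex  "no"
[4,5] N\(PP\S)  lex  "saw"
[3,5] N  <  k=4
[0,5] S  >  k=3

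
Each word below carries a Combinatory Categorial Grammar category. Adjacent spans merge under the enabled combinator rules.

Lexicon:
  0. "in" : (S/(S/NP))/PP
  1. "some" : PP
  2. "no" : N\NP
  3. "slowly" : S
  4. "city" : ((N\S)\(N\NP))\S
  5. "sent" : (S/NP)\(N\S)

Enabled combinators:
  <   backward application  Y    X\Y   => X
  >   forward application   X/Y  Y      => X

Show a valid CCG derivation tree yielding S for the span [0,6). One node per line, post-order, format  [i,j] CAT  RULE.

[0,6] S   >
  [0,2] S/(S/NP)   >
    [0,1] "in" : (S/(S/NP))/PP
    [1,2] "some" : PP
  [2,6] S/NP   <
    [2,5] N\S   <
      [2,3] "no" : N\NP
      [3,5] (N\S)\(N\NP)   <
        [3,4] "slowly" : S
        [4,5] "city" : ((N\S)\(N\NP))\S
    [5,6] "sent" : (S/NP)\(N\S)

[0,1] (S/(S/NP))/PP  lex  "in"
[1,2] PP  lex  "some"
[0,2] S/(S/NP)  >  k=1
[2,3] N\NP  lex  "no"
[3,4] S  lex  "slowly"
[4,5] ((N\S)\(N\NP))\S  lex  "city"
[3,5] (N\S)\(N\NP)  <  k=4
[2,5] N\S  <  k=3
[5,6] (S/NP)\(N\S)  lex  "sent"
[2,6] S/NP  <  k=5
[0,6] S  >  k=2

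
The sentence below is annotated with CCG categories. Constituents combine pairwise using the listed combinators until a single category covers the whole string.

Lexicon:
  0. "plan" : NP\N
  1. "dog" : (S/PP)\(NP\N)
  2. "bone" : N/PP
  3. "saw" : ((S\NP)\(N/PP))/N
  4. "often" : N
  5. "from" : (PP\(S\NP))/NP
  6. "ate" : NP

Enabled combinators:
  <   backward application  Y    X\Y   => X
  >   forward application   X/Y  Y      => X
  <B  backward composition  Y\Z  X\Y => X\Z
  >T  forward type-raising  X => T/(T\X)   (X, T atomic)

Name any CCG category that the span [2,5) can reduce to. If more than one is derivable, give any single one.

S\NP

[0,7] S   >
  [0,2] S/PP   <
    [0,1] "plan" : NP\N
    [1,2] "dog" : (S/PP)\(NP\N)
  [2,7] PP   <
    [2,5] S\NP   <
      [2,3] "bone" : N/PP
      [3,5] (S\NP)\(N/PP)   >
        [3,4] "saw" : ((S\NP)\(N/PP))/N
        [4,5] "often" : N
    [5,7] PP\(S\NP)   >
      [5,6] "from" : (PP\(S\NP))/NP
      [6,7] "ate" : NP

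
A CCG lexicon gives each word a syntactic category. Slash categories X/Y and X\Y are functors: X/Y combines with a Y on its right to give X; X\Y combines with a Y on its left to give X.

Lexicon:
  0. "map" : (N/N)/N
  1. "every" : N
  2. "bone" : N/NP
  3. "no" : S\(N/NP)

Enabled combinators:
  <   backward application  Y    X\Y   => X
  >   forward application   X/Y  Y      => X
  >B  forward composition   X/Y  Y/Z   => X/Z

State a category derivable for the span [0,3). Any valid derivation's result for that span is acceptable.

N/NP

[0,4] S   <
  [0,3] N/NP   >B
    [0,2] N/N   >
      [0,1] "map" : (N/N)/N
      [1,2] "every" : N
    [2,3] "bone" : N/NP
  [3,4] "no" : S\(N/NP)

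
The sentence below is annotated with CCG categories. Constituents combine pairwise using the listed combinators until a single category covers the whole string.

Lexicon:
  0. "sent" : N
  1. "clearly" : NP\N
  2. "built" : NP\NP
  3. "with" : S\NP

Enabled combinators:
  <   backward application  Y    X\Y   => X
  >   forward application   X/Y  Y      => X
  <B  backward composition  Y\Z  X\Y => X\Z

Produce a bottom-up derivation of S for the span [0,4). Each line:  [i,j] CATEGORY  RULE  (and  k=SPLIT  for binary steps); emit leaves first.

[0,1] N  lex  "sent"
[1,2] NP\N  lex  "clearly"
[2,3] NP\NP  lex  "built"
[3,4] S\NP  lex  "with"
[2,4] S\NP  <B  k=3
[1,4] S\N  <B  k=2
[0,4] S  <  k=1

[0,4] S   <
  [0,1] "sent" : N
  [1,4] S\N   <B
    [1,2] "clearly" : NP\N
    [2,4] S\NP   <B
      [2,3] "built" : NP\NP
      [3,4] "with" : S\NP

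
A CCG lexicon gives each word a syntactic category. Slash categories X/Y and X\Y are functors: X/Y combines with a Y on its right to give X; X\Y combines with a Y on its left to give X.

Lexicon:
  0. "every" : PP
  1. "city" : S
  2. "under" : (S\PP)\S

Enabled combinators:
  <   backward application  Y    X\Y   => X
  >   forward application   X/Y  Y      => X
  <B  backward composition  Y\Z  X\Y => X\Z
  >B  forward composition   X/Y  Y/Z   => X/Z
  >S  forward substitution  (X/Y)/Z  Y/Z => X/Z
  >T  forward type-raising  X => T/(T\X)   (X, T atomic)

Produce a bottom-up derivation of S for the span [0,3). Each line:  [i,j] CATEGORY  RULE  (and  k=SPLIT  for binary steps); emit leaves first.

[0,3] S   <
  [0,1] "every" : PP
  [1,3] S\PP   <
    [1,2] "city" : S
    [2,3] "under" : (S\PP)\S

[0,1] PP  lex  "every"
[1,2] S  lex  "city"
[2,3] (S\PP)\S  lex  "under"
[1,3] S\PP  <  k=2
[0,3] S  <  k=1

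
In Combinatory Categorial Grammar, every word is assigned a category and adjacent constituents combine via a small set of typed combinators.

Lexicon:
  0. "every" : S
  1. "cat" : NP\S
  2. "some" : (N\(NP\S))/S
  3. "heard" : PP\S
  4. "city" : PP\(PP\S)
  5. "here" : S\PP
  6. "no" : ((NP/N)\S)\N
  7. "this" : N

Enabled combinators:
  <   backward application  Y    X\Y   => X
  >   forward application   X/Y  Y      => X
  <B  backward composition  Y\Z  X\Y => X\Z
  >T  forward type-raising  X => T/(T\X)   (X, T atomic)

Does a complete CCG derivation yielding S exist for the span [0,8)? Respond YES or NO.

NO

S NP\S (N\(NP\S))/S PP\S PP\(PP\S) S\PP ((NP/N)\S)\N N
CKY chart[0,8] = {N/(N\NP), NP, NP/(NP\NP), PP/(PP\NP), S/(S\NP)}; S ∉ chart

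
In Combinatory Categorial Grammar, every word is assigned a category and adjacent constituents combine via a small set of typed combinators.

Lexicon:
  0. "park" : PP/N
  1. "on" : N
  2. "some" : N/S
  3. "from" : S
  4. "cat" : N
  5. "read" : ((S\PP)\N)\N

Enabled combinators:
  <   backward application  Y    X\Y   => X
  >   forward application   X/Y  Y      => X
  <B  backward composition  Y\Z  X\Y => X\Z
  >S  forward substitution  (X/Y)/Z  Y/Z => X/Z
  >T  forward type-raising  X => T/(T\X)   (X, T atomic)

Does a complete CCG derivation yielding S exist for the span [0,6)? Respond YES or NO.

YES

[0,6] S   <
  [0,2] PP   >
    [0,1] "park" : PP/N
    [1,2] "on" : N
  [2,6] S\PP   <
    [2,4] N   >
      [2,3] "some" : N/S
      [3,4] "from" : S
    [4,6] (S\PP)\N   <
      [4,5] "cat" : N
      [5,6] "read" : ((S\PP)\N)\N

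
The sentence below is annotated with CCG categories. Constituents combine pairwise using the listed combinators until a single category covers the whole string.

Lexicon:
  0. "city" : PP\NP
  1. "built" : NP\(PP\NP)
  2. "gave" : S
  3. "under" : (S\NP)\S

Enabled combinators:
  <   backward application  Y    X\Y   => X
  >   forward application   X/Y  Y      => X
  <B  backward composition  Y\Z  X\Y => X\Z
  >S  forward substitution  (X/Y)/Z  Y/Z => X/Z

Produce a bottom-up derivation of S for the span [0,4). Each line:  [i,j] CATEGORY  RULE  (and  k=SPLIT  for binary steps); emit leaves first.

[0,4] S   <
  [0,2] NP   <
    [0,1] "city" : PP\NP
    [1,2] "built" : NP\(PP\NP)
  [2,4] S\NP   <
    [2,3] "gave" : S
    [3,4] "under" : (S\NP)\S

[0,1] PP\NP  lex  "city"
[1,2] NP\(PP\NP)  lex  "built"
[0,2] NP  <  k=1
[2,3] S  lex  "gave"
[3,4] (S\NP)\S  lex  "under"
[2,4] S\NP  <  k=3
[0,4] S  <  k=2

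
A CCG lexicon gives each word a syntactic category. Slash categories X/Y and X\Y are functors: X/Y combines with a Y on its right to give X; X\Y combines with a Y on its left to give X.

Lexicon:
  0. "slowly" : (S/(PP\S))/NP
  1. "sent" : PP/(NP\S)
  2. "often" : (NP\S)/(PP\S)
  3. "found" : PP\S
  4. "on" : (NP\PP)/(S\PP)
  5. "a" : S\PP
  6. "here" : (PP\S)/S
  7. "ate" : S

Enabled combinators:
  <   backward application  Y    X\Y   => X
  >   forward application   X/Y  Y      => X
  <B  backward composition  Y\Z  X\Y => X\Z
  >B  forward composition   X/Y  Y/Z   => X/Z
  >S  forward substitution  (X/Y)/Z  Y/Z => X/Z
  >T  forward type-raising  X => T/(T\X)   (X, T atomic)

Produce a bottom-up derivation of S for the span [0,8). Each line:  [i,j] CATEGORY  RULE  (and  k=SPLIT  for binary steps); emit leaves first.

[0,8] S   >
  [0,6] S/(PP\S)   >
    [0,1] "slowly" : (S/(PP\S))/NP
    [1,6] NP   <
      [1,4] PP   >
        [1,2] "sent" : PP/(NP\S)
        [2,4] NP\S   >
          [2,3] "often" : (NP\S)/(PP\S)
          [3,4] "found" : PP\S
      [4,6] NP\PP   >
        [4,5] "on" : (NP\PP)/(S\PP)
        [5,6] "a" : S\PP
  [6,8] PP\S   >
    [6,7] "here" : (PP\S)/S
    [7,8] "ate" : S

[0,1] (S/(PP\S))/NP  lex  "slowly"
[1,2] PP/(NP\S)  lex  "sent"
[2,3] (NP\S)/(PP\S)  lex  "often"
[3,4] PP\S  lex  "found"
[2,4] NP\S  >  k=3
[1,4] PP  >  k=2
[4,5] (NP\PP)/(S\PP)  lex  "on"
[5,6] S\PP  lex  "a"
[4,6] NP\PP  >  k=5
[1,6] NP  <  k=4
[0,6] S/(PP\S)  >  k=1
[6,7] (PP\S)/S  lex  "here"
[7,8] S  lex  "ate"
[6,8] PP\S  >  k=7
[0,8] S  >  k=6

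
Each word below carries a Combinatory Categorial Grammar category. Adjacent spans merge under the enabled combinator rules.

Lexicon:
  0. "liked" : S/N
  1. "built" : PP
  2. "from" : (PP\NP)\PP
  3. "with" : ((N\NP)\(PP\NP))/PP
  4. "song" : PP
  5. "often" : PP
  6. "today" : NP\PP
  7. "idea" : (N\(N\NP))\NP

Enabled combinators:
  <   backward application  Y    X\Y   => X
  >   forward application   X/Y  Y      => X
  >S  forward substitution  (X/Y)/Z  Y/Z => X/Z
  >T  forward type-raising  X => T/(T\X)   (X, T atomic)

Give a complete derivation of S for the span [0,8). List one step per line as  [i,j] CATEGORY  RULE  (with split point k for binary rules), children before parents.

[0,8] S   >
  [0,1] "liked" : S/N
  [1,8] N   <
    [1,5] N\NP   <
      [1,3] PP\NP   <
        [1,2] "built" : PP
        [2,3] "from" : (PP\NP)\PP
      [3,5] (N\NP)\(PP\NP)   >
        [3,4] "with" : ((N\NP)\(PP\NP))/PP
        [4,5] "song" : PP
    [5,8] N\(N\NP)   <
      [5,7] NP   <
        [5,6] "often" : PP
        [6,7] "today" : NP\PP
      [7,8] "idea" : (N\(N\NP))\NP

[0,1] S/N  lex  "liked"
[1,2] PP  lex  "built"
[2,3] (PP\NP)\PP  lex  "from"
[1,3] PP\NP  <  k=2
[3,4] ((N\NP)\(PP\NP))/PP  lex  "with"
[4,5] PP  lex  "song"
[3,5] (N\NP)\(PP\NP)  >  k=4
[1,5] N\NP  <  k=3
[5,6] PP  lex  "often"
[6,7] NP\PP  lex  "today"
[5,7] NP  <  k=6
[7,8] (N\(N\NP))\NP  lex  "idea"
[5,8] N\(N\NP)  <  k=7
[1,8] N  <  k=5
[0,8] S  >  k=1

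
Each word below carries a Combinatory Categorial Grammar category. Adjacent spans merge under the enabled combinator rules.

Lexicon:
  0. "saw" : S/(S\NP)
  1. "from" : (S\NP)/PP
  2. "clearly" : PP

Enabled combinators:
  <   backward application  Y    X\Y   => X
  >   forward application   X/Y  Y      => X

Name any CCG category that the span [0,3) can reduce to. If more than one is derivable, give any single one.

[0,3] S   >
  [0,1] "saw" : S/(S\NP)
  [1,3] S\NP   >
    [1,2] "from" : (S\NP)/PP
    [2,3] "clearly" : PP

S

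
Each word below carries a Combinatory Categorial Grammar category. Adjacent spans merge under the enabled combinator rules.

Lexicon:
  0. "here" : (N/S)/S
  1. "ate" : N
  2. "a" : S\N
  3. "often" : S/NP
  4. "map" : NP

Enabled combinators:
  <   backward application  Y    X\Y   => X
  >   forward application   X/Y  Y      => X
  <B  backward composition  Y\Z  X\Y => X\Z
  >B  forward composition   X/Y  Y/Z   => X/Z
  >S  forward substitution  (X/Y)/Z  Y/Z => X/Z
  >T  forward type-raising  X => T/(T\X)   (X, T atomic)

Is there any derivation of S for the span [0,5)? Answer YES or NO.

(N/S)/S N S\N S/NP NP
CKY chart[0,5] = {N, N/(NP\NP), N/(N\N), N/(S\S), NP/(NP\N), PP/(PP\N), S/(S\N)}; S ∉ chart

NO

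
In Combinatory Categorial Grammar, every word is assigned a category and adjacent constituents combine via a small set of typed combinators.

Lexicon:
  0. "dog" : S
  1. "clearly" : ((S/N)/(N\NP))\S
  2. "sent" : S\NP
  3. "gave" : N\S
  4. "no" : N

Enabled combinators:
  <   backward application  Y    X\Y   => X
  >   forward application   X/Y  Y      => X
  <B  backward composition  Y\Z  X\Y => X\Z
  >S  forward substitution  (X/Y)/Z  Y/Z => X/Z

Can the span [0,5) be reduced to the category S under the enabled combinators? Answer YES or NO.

YES

[0,5] S   >
  [0,4] S/N   >
    [0,2] (S/N)/(N\NP)   <
      [0,1] "dog" : S
      [1,2] "clearly" : ((S/N)/(N\NP))\S
    [2,4] N\NP   <B
      [2,3] "sent" : S\NP
      [3,4] "gave" : N\S
  [4,5] "no" : N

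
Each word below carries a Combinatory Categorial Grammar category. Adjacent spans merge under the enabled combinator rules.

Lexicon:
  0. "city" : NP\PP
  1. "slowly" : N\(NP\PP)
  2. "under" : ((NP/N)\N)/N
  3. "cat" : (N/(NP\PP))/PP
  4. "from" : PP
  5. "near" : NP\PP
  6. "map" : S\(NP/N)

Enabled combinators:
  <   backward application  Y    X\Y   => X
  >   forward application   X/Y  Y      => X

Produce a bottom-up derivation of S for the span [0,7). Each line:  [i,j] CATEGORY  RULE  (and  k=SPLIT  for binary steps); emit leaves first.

[0,7] S   <
  [0,6] NP/N   <
    [0,2] N   <
      [0,1] "city" : NP\PP
      [1,2] "slowly" : N\(NP\PP)
    [2,6] (NP/N)\N   >
      [2,3] "under" : ((NP/N)\N)/N
      [3,6] N   >
        [3,5] N/(NP\PP)   >
          [3,4] "cat" : (N/(NP\PP))/PP
          [4,5] "from" : PP
        [5,6] "near" : NP\PP
  [6,7] "map" : S\(NP/N)

[0,1] NP\PP  lex  "city"
[1,2] N\(NP\PP)  lex  "slowly"
[0,2] N  <  k=1
[2,3] ((NP/N)\N)/N  lex  "under"
[3,4] (N/(NP\PP))/PP  lex  "cat"
[4,5] PP  lex  "from"
[3,5] N/(NP\PP)  >  k=4
[5,6] NP\PP  lex  "near"
[3,6] N  >  k=5
[2,6] (NP/N)\N  >  k=3
[0,6] NP/N  <  k=2
[6,7] S\(NP/N)  lex  "map"
[0,7] S  <  k=6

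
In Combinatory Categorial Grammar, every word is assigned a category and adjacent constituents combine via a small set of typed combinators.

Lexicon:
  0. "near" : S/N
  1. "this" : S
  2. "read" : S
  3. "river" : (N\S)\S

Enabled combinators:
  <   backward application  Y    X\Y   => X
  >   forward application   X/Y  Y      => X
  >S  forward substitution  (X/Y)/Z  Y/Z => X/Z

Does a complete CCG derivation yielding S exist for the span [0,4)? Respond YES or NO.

YES

[0,4] S   >
  [0,1] "near" : S/N
  [1,4] N   <
    [1,2] "this" : S
    [2,4] N\S   <
      [2,3] "read" : S
      [3,4] "river" : (N\S)\S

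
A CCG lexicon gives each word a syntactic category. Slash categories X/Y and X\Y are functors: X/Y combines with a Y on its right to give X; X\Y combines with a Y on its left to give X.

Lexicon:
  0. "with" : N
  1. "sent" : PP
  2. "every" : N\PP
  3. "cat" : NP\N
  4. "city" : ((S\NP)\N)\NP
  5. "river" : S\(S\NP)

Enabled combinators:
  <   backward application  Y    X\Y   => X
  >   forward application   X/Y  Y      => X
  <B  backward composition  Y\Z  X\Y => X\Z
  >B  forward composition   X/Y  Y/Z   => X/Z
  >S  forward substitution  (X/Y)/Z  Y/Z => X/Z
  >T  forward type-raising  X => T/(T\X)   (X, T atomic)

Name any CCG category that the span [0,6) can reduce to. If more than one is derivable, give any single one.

S

[0,6] S   <
  [0,5] S\NP   <
    [0,1] "with" : N
    [1,5] (S\NP)\N   <
      [1,4] NP   <
        [1,3] N   <
          [1,2] "sent" : PP
          [2,3] "every" : N\PP
        [3,4] "cat" : NP\N
      [4,5] "city" : ((S\NP)\N)\NP
  [5,6] "river" : S\(S\NP)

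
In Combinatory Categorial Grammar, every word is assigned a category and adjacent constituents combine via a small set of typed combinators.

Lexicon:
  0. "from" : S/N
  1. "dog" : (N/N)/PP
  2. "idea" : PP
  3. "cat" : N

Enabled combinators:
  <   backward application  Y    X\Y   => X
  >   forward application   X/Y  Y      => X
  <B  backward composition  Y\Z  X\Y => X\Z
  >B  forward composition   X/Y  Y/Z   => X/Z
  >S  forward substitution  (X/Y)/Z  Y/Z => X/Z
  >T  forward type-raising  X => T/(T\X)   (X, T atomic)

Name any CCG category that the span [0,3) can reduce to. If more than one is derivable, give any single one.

S/N

[0,4] S   >
  [0,3] S/N   >B
    [0,1] "from" : S/N
    [1,3] N/N   >
      [1,2] "dog" : (N/N)/PP
      [2,3] "idea" : PP
  [3,4] "cat" : N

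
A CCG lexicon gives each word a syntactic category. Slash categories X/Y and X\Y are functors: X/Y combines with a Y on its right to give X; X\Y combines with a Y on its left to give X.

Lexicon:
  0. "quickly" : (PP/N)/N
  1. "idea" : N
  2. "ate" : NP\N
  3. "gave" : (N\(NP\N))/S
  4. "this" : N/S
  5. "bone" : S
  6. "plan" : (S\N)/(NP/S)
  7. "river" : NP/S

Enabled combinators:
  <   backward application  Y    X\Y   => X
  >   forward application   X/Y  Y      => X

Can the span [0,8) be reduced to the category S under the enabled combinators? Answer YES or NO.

(PP/N)/N N NP\N (N\(NP\N))/S N/S S (S\N)/(NP/S) NP/S
CKY chart[0,8] = {PP}; S ∉ chart

NO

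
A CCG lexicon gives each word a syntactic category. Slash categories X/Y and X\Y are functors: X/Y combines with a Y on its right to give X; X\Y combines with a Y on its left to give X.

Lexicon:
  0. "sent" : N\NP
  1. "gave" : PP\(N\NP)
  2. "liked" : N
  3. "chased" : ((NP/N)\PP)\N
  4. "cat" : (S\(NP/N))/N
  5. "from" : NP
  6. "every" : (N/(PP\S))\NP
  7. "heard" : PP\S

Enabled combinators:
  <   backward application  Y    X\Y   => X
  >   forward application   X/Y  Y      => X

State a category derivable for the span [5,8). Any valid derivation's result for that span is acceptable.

[0,8] S   <
  [0,4] NP/N   <
    [0,2] PP   <
      [0,1] "sent" : N\NP
      [1,2] "gave" : PP\(N\NP)
    [2,4] (NP/N)\PP   <
      [2,3] "liked" : N
      [3,4] "chased" : ((NP/N)\PP)\N
  [4,8] S\(NP/N)   >
    [4,5] "cat" : (S\(NP/N))/N
    [5,8] N   >
      [5,7] N/(PP\S)   <
        [5,6] "from" : NP
        [6,7] "every" : (N/(PP\S))\NP
      [7,8] "heard" : PP\S

N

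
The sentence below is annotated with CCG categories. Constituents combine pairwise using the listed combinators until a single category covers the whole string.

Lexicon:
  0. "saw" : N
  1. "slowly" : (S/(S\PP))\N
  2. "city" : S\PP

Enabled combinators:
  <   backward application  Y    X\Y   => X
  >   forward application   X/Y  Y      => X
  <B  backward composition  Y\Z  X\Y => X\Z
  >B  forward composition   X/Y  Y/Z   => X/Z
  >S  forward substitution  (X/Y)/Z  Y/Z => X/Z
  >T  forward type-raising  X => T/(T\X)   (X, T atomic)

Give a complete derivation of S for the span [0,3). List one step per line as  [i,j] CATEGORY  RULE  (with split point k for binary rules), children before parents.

[0,1] N  lex  "saw"
[1,2] (S/(S\PP))\N  lex  "slowly"
[0,2] S/(S\PP)  <  k=1
[2,3] S\PP  lex  "city"
[0,3] S  >  k=2

[0,3] S   >
  [0,2] S/(S\PP)   <
    [0,1] "saw" : N
    [1,2] "slowly" : (S/(S\PP))\N
  [2,3] "city" : S\PP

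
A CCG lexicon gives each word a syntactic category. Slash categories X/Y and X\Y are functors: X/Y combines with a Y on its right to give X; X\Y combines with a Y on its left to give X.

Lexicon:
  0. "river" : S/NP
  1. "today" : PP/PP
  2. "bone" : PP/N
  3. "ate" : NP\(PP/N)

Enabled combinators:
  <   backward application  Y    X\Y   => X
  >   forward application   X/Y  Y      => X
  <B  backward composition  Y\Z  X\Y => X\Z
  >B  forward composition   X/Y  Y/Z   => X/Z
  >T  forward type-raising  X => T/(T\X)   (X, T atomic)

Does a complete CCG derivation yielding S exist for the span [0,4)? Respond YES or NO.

YES

[0,4] S   >
  [0,1] "river" : S/NP
  [1,4] NP   <
    [1,3] PP/N   >B
      [1,2] "today" : PP/PP
      [2,3] "bone" : PP/N
    [3,4] "ate" : NP\(PP/N)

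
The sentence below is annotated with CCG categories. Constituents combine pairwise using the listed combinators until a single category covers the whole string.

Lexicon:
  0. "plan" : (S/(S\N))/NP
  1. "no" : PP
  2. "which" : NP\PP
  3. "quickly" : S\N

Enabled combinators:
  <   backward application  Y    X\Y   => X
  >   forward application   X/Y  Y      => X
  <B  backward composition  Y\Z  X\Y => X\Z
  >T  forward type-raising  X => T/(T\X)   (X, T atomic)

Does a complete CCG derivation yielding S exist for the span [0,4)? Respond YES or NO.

[0,4] S   >
  [0,3] S/(S\N)   >
    [0,1] "plan" : (S/(S\N))/NP
    [1,3] NP   <
      [1,2] "no" : PP
      [2,3] "which" : NP\PP
  [3,4] "quickly" : S\N

YES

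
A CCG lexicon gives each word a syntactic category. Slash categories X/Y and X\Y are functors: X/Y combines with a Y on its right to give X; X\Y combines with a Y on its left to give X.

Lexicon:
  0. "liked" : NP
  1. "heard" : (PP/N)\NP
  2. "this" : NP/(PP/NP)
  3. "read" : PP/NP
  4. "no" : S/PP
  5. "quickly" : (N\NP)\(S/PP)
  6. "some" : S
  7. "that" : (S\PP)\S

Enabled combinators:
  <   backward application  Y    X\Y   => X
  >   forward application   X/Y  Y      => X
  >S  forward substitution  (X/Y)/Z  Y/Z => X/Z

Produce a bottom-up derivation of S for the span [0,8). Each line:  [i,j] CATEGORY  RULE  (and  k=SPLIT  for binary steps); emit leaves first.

[0,8] S   <
  [0,6] PP   >
    [0,2] PP/N   <
      [0,1] "liked" : NP
      [1,2] "heard" : (PP/N)\NP
    [2,6] N   <
      [2,4] NP   >
        [2,3] "this" : NP/(PP/NP)
        [3,4] "read" : PP/NP
      [4,6] N\NP   <
        [4,5] "no" : S/PP
        [5,6] "quickly" : (N\NP)\(S/PP)
  [6,8] S\PP   <
    [6,7] "some" : S
    [7,8] "that" : (S\PP)\S

[0,1] NP  lex  "liked"
[1,2] (PP/N)\NP  lex  "heard"
[0,2] PP/N  <  k=1
[2,3] NP/(PP/NP)  lex  "this"
[3,4] PP/NP  lex  "read"
[2,4] NP  >  k=3
[4,5] S/PP  lex  "no"
[5,6] (N\NP)\(S/PP)  lex  "quickly"
[4,6] N\NP  <  k=5
[2,6] N  <  k=4
[0,6] PP  >  k=2
[6,7] S  lex  "some"
[7,8] (S\PP)\S  lex  "that"
[6,8] S\PP  <  k=7
[0,8] S  <  k=6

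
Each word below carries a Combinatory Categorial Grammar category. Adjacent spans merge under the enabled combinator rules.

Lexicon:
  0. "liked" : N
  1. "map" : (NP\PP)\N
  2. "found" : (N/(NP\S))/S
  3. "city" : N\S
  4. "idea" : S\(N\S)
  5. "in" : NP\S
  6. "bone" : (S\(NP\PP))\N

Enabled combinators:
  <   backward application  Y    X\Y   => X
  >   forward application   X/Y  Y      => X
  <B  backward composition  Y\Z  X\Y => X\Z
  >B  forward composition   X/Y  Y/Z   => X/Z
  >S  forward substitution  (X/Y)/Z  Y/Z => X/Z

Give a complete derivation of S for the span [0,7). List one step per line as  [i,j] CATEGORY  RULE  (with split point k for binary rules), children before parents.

[0,1] N  lex  "liked"
[1,2] (NP\PP)\N  lex  "map"
[0,2] NP\PP  <  k=1
[2,3] (N/(NP\S))/S  lex  "found"
[3,4] N\S  lex  "city"
[4,5] S\(N\S)  lex  "idea"
[3,5] S  <  k=4
[2,5] N/(NP\S)  >  k=3
[5,6] NP\S  lex  "in"
[2,6] N  >  k=5
[6,7] (S\(NP\PP))\N  lex  "bone"
[2,7] S\(NP\PP)  <  k=6
[0,7] S  <  k=2

[0,7] S   <
  [0,2] NP\PP   <
    [0,1] "liked" : N
    [1,2] "map" : (NP\PP)\N
  [2,7] S\(NP\PP)   <
    [2,6] N   >
      [2,5] N/(NP\S)   >
        [2,3] "found" : (N/(NP\S))/S
        [3,5] S   <
          [3,4] "city" : N\S
          [4,5] "idea" : S\(N\S)
      [5,6] "in" : NP\S
    [6,7] "bone" : (S\(NP\PP))\N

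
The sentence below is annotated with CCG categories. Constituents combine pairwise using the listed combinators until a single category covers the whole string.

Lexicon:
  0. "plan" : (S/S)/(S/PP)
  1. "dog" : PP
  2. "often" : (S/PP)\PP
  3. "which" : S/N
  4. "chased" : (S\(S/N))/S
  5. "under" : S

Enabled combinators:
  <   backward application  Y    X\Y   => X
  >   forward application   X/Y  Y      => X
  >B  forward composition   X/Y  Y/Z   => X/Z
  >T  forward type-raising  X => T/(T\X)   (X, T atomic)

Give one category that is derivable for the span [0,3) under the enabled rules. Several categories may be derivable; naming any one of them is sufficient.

S/S

[0,6] S   <
  [0,4] S/N   >B
    [0,3] S/S   >
      [0,1] "plan" : (S/S)/(S/PP)
      [1,3] S/PP   <
        [1,2] "dog" : PP
        [2,3] "often" : (S/PP)\PP
    [3,4] "which" : S/N
  [4,6] S\(S/N)   >
    [4,5] "chased" : (S\(S/N))/S
    [5,6] "under" : S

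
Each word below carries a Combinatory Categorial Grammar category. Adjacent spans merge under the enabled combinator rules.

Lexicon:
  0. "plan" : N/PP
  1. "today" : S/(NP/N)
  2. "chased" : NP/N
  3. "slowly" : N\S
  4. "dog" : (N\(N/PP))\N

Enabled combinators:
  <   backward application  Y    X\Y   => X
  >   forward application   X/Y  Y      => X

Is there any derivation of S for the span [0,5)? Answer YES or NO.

N/PP S/(NP/N) NP/N N\S (N\(N/PP))\N
CKY chart[0,5] = {N}; S ∉ chart

NO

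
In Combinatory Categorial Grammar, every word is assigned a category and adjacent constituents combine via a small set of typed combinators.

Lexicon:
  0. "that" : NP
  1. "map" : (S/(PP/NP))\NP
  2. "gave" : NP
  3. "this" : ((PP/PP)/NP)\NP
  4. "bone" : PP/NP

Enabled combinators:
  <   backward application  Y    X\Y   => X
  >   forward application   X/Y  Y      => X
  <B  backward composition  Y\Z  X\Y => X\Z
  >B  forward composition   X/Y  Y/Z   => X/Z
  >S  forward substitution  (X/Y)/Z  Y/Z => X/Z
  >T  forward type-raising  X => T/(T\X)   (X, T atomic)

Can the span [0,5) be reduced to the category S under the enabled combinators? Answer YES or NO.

[0,5] S   >
  [0,2] S/(PP/NP)   <
    [0,1] "that" : NP
    [1,2] "map" : (S/(PP/NP))\NP
  [2,5] PP/NP   >S
    [2,4] (PP/PP)/NP   <
      [2,3] "gave" : NP
      [3,4] "this" : ((PP/PP)/NP)\NP
    [4,5] "bone" : PP/NP

YES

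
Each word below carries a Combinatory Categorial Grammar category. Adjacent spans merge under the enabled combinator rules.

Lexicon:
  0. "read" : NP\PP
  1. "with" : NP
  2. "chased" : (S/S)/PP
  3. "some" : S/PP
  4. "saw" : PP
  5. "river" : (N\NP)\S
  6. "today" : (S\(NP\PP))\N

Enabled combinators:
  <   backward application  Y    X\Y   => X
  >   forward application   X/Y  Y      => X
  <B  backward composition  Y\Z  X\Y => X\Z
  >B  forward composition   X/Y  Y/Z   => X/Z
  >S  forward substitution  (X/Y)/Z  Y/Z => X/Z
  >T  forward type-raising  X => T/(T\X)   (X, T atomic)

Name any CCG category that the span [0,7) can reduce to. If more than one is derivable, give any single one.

[0,7] S   <
  [0,1] "read" : NP\PP
  [1,7] S\(NP\PP)   <
    [1,6] N   >
      [1,2] N/(N\NP)   >T
        [1,2] "with" : NP
      [2,6] N\NP   <
        [2,5] S   >
          [2,4] S/PP   >S
            [2,3] "chased" : (S/S)/PP
            [3,4] "some" : S/PP
          [4,5] "saw" : PP
        [5,6] "river" : (N\NP)\S
    [6,7] "today" : (S\(NP\PP))\N

S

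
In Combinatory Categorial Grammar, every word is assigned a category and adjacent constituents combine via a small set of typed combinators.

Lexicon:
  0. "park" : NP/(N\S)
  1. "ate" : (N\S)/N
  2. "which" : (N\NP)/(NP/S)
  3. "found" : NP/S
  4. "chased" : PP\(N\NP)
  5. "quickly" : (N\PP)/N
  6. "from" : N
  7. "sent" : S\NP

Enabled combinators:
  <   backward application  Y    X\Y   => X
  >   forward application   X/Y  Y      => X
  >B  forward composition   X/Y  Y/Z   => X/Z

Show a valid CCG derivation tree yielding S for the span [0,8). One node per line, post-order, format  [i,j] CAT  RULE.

[0,1] NP/(N\S)  lex  "park"
[1,2] (N\S)/N  lex  "ate"
[2,3] (N\NP)/(NP/S)  lex  "which"
[3,4] NP/S  lex  "found"
[2,4] N\NP  >  k=3
[4,5] PP\(N\NP)  lex  "chased"
[2,5] PP  <  k=4
[5,6] (N\PP)/N  lex  "quickly"
[6,7] N  lex  "from"
[5,7] N\PP  >  k=6
[2,7] N  <  k=5
[1,7] N\S  >  k=2
[0,7] NP  >  k=1
[7,8] S\NP  lex  "sent"
[0,8] S  <  k=7

[0,8] S   <
  [0,7] NP   >
    [0,1] "park" : NP/(N\S)
    [1,7] N\S   >
      [1,2] "ate" : (N\S)/N
      [2,7] N   <
        [2,5] PP   <
          [2,4] N\NP   >
            [2,3] "which" : (N\NP)/(NP/S)
            [3,4] "found" : NP/S
          [4,5] "chased" : PP\(N\NP)
        [5,7] N\PP   >
          [5,6] "quickly" : (N\PP)/N
          [6,7] "from" : N
  [7,8] "sent" : S\NP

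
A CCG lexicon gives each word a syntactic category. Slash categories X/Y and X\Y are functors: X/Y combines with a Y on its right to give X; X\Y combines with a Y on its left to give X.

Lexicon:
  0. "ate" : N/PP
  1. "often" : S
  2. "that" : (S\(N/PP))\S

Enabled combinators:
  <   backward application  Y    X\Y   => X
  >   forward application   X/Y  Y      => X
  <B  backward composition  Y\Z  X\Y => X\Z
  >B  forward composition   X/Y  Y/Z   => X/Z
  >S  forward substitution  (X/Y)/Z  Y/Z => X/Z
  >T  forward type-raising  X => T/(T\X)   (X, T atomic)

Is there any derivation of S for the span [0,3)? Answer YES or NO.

YES

[0,3] S   <
  [0,1] "ate" : N/PP
  [1,3] S\(N/PP)   <
    [1,2] "often" : S
    [2,3] "that" : (S\(N/PP))\S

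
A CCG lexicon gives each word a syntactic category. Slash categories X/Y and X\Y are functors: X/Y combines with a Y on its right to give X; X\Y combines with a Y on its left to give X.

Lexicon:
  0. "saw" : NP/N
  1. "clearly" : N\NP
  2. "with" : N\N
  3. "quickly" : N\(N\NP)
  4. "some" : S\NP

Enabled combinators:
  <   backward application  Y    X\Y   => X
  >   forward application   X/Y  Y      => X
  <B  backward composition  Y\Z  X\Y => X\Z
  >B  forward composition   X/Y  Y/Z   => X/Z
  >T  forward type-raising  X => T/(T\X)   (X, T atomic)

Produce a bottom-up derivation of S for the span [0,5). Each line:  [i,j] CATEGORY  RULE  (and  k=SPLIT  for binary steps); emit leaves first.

[0,5] S   <
  [0,4] NP   >
    [0,1] "saw" : NP/N
    [1,4] N   <
      [1,3] N\NP   <B
        [1,2] "clearly" : N\NP
        [2,3] "with" : N\N
      [3,4] "quickly" : N\(N\NP)
  [4,5] "some" : S\NP

[0,1] NP/N  lex  "saw"
[1,2] N\NP  lex  "clearly"
[2,3] N\N  lex  "with"
[1,3] N\NP  <B  k=2
[3,4] N\(N\NP)  lex  "quickly"
[1,4] N  <  k=3
[0,4] NP  >  k=1
[4,5] S\NP  lex  "some"
[0,5] S  <  k=4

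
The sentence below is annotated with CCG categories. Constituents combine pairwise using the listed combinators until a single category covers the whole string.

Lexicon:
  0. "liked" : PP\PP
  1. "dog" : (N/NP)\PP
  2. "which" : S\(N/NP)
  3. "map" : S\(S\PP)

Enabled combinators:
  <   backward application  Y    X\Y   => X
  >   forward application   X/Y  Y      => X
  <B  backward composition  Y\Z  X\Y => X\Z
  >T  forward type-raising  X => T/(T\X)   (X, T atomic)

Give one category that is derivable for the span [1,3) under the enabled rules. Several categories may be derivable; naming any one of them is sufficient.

S\PP

[0,4] S   <
  [0,3] S\PP   <B
    [0,1] "liked" : PP\PP
    [1,3] S\PP   <B
      [1,2] "dog" : (N/NP)\PP
      [2,3] "which" : S\(N/NP)
  [3,4] "map" : S\(S\PP)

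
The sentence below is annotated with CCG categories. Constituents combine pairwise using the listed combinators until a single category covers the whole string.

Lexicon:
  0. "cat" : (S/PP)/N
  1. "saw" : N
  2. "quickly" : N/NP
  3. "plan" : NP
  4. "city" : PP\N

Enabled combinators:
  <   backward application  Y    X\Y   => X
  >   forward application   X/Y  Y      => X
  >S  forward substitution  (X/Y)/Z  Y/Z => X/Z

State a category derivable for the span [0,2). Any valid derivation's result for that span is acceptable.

[0,5] S   >
  [0,2] S/PP   >
    [0,1] "cat" : (S/PP)/N
    [1,2] "saw" : N
  [2,5] PP   <
    [2,4] N   >
      [2,3] "quickly" : N/NP
      [3,4] "plan" : NP
    [4,5] "city" : PP\N

S/PP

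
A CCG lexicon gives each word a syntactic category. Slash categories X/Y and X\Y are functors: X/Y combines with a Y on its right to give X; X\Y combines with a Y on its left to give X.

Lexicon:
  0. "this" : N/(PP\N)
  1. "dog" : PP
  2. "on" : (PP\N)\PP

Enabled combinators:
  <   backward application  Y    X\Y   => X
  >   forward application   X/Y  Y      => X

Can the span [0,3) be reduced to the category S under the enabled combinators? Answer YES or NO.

NO

N/(PP\N) PP (PP\N)\PP
CKY chart[0,3] = {N}; S ∉ chart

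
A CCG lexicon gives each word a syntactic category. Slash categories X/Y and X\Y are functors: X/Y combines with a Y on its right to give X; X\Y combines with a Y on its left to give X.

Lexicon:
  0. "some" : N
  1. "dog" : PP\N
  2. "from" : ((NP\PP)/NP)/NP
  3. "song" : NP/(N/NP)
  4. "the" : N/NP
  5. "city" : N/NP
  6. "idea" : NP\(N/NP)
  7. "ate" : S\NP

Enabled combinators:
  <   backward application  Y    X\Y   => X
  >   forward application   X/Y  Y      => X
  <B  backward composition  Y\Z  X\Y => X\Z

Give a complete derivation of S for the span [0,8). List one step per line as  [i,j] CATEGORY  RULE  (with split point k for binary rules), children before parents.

[0,8] S   <
  [0,7] NP   <
    [0,2] PP   <
      [0,1] "some" : N
      [1,2] "dog" : PP\N
    [2,7] NP\PP   >
      [2,5] (NP\PP)/NP   >
        [2,3] "from" : ((NP\PP)/NP)/NP
        [3,5] NP   >
          [3,4] "song" : NP/(N/NP)
          [4,5] "the" : N/NP
      [5,7] NP   <
        [5,6] "city" : N/NP
        [6,7] "idea" : NP\(N/NP)
  [7,8] "ate" : S\NP

[0,1] N  lex  "some"
[1,2] PP\N  lex  "dog"
[0,2] PP  <  k=1
[2,3] ((NP\PP)/NP)/NP  lex  "from"
[3,4] NP/(N/NP)  lex  "song"
[4,5] N/NP  lex  "the"
[3,5] NP  >  k=4
[2,5] (NP\PP)/NP  >  k=3
[5,6] N/NP  lex  "city"
[6,7] NP\(N/NP)  lex  "idea"
[5,7] NP  <  k=6
[2,7] NP\PP  >  k=5
[0,7] NP  <  k=2
[7,8] S\NP  lex  "ate"
[0,8] S  <  k=7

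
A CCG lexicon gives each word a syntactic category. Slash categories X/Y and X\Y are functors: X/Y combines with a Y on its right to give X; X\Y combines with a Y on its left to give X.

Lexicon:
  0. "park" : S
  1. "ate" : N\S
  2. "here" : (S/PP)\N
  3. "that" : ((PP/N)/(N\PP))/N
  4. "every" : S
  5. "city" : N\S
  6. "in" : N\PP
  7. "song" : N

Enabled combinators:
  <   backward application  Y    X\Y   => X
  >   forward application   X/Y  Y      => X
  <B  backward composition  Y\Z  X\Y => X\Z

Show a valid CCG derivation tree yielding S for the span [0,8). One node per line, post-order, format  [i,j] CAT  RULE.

[0,8] S   >
  [0,3] S/PP   <
    [0,2] N   <
      [0,1] "park" : S
      [1,2] "ate" : N\S
    [2,3] "here" : (S/PP)\N
  [3,8] PP   >
    [3,7] PP/N   >
      [3,6] (PP/N)/(N\PP)   >
        [3,4] "that" : ((PP/N)/(N\PP))/N
        [4,6] N   <
          [4,5] "every" : S
          [5,6] "city" : N\S
      [6,7] "in" : N\PP
    [7,8] "song" : N

[0,1] S  lex  "park"
[1,2] N\S  lex  "ate"
[0,2] N  <  k=1
[2,3] (S/PP)\N  lex  "here"
[0,3] S/PP  <  k=2
[3,4] ((PP/N)/(N\PP))/N  lex  "that"
[4,5] S  lex  "every"
[5,6] N\S  lex  "city"
[4,6] N  <  k=5
[3,6] (PP/N)/(N\PP)  >  k=4
[6,7] N\PP  lex  "in"
[3,7] PP/N  >  k=6
[7,8] N  lex  "song"
[3,8] PP  >  k=7
[0,8] S  >  k=3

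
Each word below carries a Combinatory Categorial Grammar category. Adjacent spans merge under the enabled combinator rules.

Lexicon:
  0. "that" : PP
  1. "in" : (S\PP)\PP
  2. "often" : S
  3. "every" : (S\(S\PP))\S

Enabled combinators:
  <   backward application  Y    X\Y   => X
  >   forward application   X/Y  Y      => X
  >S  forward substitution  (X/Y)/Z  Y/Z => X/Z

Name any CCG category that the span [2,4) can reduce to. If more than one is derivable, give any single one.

[0,4] S   <
  [0,2] S\PP   <
    [0,1] "that" : PP
    [1,2] "in" : (S\PP)\PP
  [2,4] S\(S\PP)   <
    [2,3] "often" : S
    [3,4] "every" : (S\(S\PP))\S

S\(S\PP)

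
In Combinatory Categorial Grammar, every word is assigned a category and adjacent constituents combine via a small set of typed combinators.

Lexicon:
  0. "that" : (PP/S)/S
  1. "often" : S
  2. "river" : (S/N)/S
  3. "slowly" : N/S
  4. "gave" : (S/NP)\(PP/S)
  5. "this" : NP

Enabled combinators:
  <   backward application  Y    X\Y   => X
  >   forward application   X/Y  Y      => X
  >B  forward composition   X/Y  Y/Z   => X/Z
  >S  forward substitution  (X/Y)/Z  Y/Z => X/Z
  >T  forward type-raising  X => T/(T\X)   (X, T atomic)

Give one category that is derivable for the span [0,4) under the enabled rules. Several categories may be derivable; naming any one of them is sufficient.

[0,6] S   >
  [0,5] S/NP   <
    [0,4] PP/S   >B
      [0,2] PP/S   >
        [0,1] "that" : (PP/S)/S
        [1,2] "often" : S
      [2,4] S/S   >S
        [2,3] "river" : (S/N)/S
        [3,4] "slowly" : N/S
    [4,5] "gave" : (S/NP)\(PP/S)
  [5,6] "this" : NP

PP/S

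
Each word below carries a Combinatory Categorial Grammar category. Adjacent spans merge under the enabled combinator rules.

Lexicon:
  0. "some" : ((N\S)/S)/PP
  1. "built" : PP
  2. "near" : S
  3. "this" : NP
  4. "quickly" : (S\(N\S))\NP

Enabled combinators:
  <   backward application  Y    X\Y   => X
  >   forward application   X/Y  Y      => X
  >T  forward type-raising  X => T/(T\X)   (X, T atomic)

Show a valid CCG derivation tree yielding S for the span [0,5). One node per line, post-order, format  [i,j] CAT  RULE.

[0,5] S   <
  [0,3] N\S   >
    [0,2] (N\S)/S   >
      [0,1] "some" : ((N\S)/S)/PP
      [1,2] "built" : PP
    [2,3] "near" : S
  [3,5] S\(N\S)   <
    [3,4] "this" : NP
    [4,5] "quickly" : (S\(N\S))\NP

[0,1] ((N\S)/S)/PP  lex  "some"
[1,2] PP  lex  "built"
[0,2] (N\S)/S  >  k=1
[2,3] S  lex  "near"
[0,3] N\S  >  k=2
[3,4] NP  lex  "this"
[4,5] (S\(N\S))\NP  lex  "quickly"
[3,5] S\(N\S)  <  k=4
[0,5] S  <  k=3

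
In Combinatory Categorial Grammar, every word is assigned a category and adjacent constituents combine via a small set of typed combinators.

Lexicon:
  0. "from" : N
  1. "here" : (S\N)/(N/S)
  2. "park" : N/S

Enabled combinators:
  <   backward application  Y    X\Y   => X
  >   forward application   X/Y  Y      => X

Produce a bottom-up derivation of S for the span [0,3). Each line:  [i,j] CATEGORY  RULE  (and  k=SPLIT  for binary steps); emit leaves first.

[0,3] S   <
  [0,1] "from" : N
  [1,3] S\N   >
    [1,2] "here" : (S\N)/(N/S)
    [2,3] "park" : N/S

[0,1] N  lex  "from"
[1,2] (S\N)/(N/S)  lex  "here"
[2,3] N/S  lex  "park"
[1,3] S\N  >  k=2
[0,3] S  <  k=1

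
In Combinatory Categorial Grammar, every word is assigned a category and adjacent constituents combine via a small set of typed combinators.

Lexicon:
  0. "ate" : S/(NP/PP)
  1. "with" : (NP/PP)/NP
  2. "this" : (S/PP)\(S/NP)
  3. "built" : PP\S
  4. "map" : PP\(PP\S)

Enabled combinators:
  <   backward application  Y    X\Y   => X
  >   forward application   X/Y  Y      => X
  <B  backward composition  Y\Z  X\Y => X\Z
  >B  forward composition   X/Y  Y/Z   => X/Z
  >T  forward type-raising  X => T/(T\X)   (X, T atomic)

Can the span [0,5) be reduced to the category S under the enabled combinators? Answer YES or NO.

YES

[0,5] S   >
  [0,3] S/PP   <
    [0,2] S/NP   >B
      [0,1] "ate" : S/(NP/PP)
      [1,2] "with" : (NP/PP)/NP
    [2,3] "this" : (S/PP)\(S/NP)
  [3,5] PP   <
    [3,4] "built" : PP\S
    [4,5] "map" : PP\(PP\S)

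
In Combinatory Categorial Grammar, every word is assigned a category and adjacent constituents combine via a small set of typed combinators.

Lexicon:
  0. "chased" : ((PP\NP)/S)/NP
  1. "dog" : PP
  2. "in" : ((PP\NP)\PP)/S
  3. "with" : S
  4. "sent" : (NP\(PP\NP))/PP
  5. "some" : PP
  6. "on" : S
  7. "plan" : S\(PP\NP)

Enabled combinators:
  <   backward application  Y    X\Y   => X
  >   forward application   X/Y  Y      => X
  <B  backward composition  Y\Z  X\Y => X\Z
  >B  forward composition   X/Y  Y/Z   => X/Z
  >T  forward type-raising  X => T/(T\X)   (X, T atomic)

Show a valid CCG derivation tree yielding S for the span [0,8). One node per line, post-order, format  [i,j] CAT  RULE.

[0,8] S   <
  [0,7] PP\NP   >
    [0,6] (PP\NP)/S   >
      [0,1] "chased" : ((PP\NP)/S)/NP
      [1,6] NP   >
        [1,2] NP/(NP\PP)   >T
          [1,2] "dog" : PP
        [2,6] NP\PP   <B
          [2,4] (PP\NP)\PP   >
            [2,3] "in" : ((PP\NP)\PP)/S
            [3,4] "with" : S
          [4,6] NP\(PP\NP)   >
            [4,5] "sent" : (NP\(PP\NP))/PP
            [5,6] "some" : PP
    [6,7] "on" : S
  [7,8] "plan" : S\(PP\NP)

[0,1] ((PP\NP)/S)/NP  lex  "chased"
[1,2] PP  lex  "dog"
[1,2] NP/(NP\PP)  >T
[2,3] ((PP\NP)\PP)/S  lex  "in"
[3,4] S  lex  "with"
[2,4] (PP\NP)\PP  >  k=3
[4,5] (NP\(PP\NP))/PP  lex  "sent"
[5,6] PP  lex  "some"
[4,6] NP\(PP\NP)  >  k=5
[2,6] NP\PP  <B  k=4
[1,6] NP  >  k=2
[0,6] (PP\NP)/S  >  k=1
[6,7] S  lex  "on"
[0,7] PP\NP  >  k=6
[7,8] S\(PP\NP)  lex  "plan"
[0,8] S  <  k=7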